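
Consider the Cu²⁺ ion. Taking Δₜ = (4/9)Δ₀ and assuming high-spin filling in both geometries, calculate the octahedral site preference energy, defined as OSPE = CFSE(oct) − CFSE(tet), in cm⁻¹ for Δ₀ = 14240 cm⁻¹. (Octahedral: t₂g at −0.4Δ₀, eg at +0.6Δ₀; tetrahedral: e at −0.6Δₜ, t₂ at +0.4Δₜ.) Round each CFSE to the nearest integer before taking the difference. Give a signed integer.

-6012

Cu is in group 11, so Cu²⁺ is d⁹ (11 − 2 = 9).
Octahedral (high-spin): t₂g⁶ eg³, CFSE = 6(−0.4) + 3(+0.6) = -0.6Δ₀ = -0.6 × 14240 = -8544 cm⁻¹.
Tetrahedral: e⁴ t₂⁵, CFSE = 4(−0.6) + 5(+0.4) = -0.4Δₜ = -0.4 × (4/9) × 14240 = -2532 cm⁻¹.
Subtracting, OSPE = -8544 − (-2532) = -6012 cm⁻¹.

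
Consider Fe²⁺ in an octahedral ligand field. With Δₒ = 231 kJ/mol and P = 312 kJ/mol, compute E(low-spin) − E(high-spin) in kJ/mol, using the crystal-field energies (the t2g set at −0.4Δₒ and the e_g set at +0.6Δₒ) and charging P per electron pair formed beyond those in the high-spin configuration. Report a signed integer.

162

Fe sits in group 8; removing 2 electrons leaves Fe²⁺ with 8 − 2 = 6 d electrons.
High-spin d⁶ fills as t2g^4 e_g^2 with CFSE 4(−0.4) + 2(+0.6) = -0.4Δₒ = -92 kJ/mol.
Low-spin t2g^6 e_g^0 gives -2.4Δₒ = -554 kJ/mol, but forming 2 extra pairs costs 2P = 624 kJ/mol, so E(LS) = -554 + 624 = 70 kJ/mol.
Thus E(LS) − E(HS) = 162 kJ/mol.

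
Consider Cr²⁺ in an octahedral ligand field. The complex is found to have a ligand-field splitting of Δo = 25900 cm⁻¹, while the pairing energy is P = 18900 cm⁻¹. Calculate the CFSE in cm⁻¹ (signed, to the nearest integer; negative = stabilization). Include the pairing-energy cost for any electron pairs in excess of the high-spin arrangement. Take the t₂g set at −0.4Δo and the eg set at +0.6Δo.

-22540

Cr²⁺: group 6, so d-count = 6 − 2 = 4.
Δo > P, so pairing is preferred: the ground state is low-spin.
Filling d⁴ accordingly: t₂g⁴ eg⁰.
Orbital CFSE = -1.6Δo = -1.6 × 25900 = -41440 cm⁻¹.
Excess pairs vs high-spin: 1 − 0 = 1; pairing cost = +18900 cm⁻¹.
Net CFSE = -41440 + 18900 = -22540 cm⁻¹.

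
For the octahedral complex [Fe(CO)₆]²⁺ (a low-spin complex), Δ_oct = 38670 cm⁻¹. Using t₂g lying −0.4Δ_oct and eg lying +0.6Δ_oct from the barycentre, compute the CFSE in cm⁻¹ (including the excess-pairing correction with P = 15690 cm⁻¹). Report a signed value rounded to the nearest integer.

CO is neutral, so the +2 overall charge sits on Fe: oxidation state +2.
Group 8 minus oxidation state +2 gives a d⁶ configuration for Fe²⁺.
The d⁶ electrons fill as t₂g⁶ eg⁰.
CFSE(orbital) = 6×(-0.4Δ_oct) + 0×(0.6Δ_oct) = -2.4Δ_oct; with Δ_oct = 38670 cm⁻¹ that is -92808 cm⁻¹.
High-spin d⁶ would be t₂g⁴ eg² with 1 pair; low-spin has 3, so 2 excess pairs cost +2P = +31380 cm⁻¹.
Combining: -92808 + 31380 = -61428 cm⁻¹.

-61428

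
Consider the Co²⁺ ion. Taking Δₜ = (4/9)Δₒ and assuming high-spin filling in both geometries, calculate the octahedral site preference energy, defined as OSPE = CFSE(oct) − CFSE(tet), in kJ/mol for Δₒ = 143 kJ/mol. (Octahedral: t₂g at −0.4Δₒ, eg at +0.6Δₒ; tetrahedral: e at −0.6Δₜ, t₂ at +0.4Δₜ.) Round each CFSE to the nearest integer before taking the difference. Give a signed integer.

Group 9 minus oxidation state +2 gives a d⁷ configuration for Co²⁺.
In an octahedral site d⁷ (HS) is t₂g⁵ eg², giving CFSE(oct) = -0.8Δₒ = -114 kJ/mol.
Tetrahedral e⁴ t₂³ gives -1.2Δₜ = -1.2 × (4/9) × 143 = -76 kJ/mol.
OSPE = CFSE(oct) − CFSE(tet) = -114 − (-76) = -38 kJ/mol.

-38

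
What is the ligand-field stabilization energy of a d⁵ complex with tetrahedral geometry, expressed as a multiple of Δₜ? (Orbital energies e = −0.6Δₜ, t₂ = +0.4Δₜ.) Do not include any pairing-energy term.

0.0 Δₜ

Tetrahedral splitting is small, so the complex is high-spin.
Configuration: e² t₂³.
CFSE = 2(-0.6Δₜ) + 3(0.4Δₜ) = -1.2Δₜ + 1.2Δₜ = 0.0Δₜ.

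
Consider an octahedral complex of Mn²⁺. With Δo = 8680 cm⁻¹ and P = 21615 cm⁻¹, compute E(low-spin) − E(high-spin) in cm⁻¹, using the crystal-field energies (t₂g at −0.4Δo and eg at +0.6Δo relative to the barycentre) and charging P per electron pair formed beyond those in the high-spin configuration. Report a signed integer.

25870

Mn is in group 7, so Mn²⁺ is d⁵ (7 − 2 = 5).
In the high-spin limit (t₂g³ eg²) the orbital term is 0.0Δo = 0 cm⁻¹, with no excess pairing.
Low-spin: t₂g⁵ eg⁰, orbital CFSE = -2.0Δo = -17360 cm⁻¹; plus 2 excess pairs × P = +43230 cm⁻¹; total 25870 cm⁻¹.
Thus E(LS) − E(HS) = 25870 cm⁻¹.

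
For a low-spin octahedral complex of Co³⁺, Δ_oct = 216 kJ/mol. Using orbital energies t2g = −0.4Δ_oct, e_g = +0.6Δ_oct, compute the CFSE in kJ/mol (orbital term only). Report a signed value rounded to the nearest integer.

Group 9 minus oxidation state +3 gives a d⁶ configuration for Co³⁺.
Configuration: t2g^6 e_g^0.
Orbital CFSE = 6(-0.4) + 0(0.6) = -2.4Δ_oct = -2.4 × 216 = -518 kJ/mol.

-518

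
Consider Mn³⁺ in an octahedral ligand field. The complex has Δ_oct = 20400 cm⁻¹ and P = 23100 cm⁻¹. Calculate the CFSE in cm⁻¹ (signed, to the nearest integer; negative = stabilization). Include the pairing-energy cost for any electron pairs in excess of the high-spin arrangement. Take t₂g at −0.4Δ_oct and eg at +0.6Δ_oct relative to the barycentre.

-12240

Mn is in group 7, so Mn³⁺ is d⁴ (7 − 3 = 4).
Δ_oct < P, so pairing is avoided: the ground state is high-spin.
Filling d⁴ accordingly: t₂g³ eg¹.
Orbital CFSE = -0.6Δ_oct = -0.6 × 20400 = -12240 cm⁻¹.
High-spin has no excess pairs, so no pairing correction applies.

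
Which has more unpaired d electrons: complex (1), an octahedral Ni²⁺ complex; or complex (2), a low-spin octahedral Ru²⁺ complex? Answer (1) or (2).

(1): Ni²⁺: group 10, so d-count = 10 − 2 = 8; t2g^6 e_g^2 → 2 unpaired.
(2): Ru²⁺: group 8, so d-count = 8 − 2 = 6; t₂g⁶ eg⁰ → 0 unpaired.
So (1) has more unpaired electrons.

(1)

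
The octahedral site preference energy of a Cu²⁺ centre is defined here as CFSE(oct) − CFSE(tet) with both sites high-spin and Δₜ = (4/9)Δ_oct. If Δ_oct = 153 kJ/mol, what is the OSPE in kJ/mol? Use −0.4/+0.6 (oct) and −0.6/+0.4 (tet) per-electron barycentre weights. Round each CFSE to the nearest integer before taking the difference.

-65

Group 11 minus oxidation state +2 gives a d⁹ configuration for Cu²⁺.
Octahedral (high-spin): t2g^6 e_g^3, CFSE = 6(−0.4) + 3(+0.6) = -0.6Δ_oct = -0.6 × 153 = -92 kJ/mol.
Tetrahedral: e^4 t2^5, CFSE = 4(−0.6) + 5(+0.4) = -0.4Δₜ = -0.4 × (4/9) × 153 = -27 kJ/mol.
OSPE = -92 − (-27) = -65 kJ/mol.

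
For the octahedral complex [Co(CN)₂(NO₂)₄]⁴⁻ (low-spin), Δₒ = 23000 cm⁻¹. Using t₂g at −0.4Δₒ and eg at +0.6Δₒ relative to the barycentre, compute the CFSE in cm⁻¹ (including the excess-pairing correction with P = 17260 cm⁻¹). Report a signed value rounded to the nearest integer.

-24140

Ligand charges: 2×(-1) from CN⁻ and 4×(-1) from NO₂⁻ sum to -6; with overall charge -4, Co is +2.
Co²⁺: group 9, so d-count = 9 − 2 = 7.
Configuration: t₂g⁶ eg¹.
CFSE(orbital) = 6×(-0.4Δₒ) + 1×(0.6Δₒ) = -1.8Δₒ; with Δₒ = 23000 cm⁻¹ that is -41400 cm⁻¹.
Relative to high-spin t₂g⁵ eg² (2 paired), the low-spin configuration has 1 additional pair, contributing +1 × 17260 = +17260 cm⁻¹.
Net CFSE = -41400 + 17260 = -24140 cm⁻¹.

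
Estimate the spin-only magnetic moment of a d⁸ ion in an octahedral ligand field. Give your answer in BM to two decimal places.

Configuration: t2g^6 e_g^2 → 2 unpaired electrons.
μ(spin-only) = √[2(2+2)] = √8 ≈ 2.83 BM.

2.83 BM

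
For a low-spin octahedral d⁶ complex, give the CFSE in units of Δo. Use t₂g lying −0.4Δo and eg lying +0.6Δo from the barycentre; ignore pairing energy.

Configuration: t₂g⁶ eg⁰.
CFSE = 6(-0.4Δo) + 0(0.6Δo) = -2.4Δo + 0.0Δo = -2.4Δo.

-2.4 Δo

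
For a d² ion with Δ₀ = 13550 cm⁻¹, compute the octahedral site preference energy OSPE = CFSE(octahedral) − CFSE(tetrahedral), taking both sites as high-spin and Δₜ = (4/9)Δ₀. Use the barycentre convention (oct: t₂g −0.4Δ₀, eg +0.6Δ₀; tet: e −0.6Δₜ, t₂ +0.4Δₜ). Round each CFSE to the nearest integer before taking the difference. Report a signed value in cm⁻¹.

-3613

In an octahedral site d² (HS) is t2g^2 e_g^0, giving CFSE(oct) = -0.8Δ₀ = -10840 cm⁻¹.
Tetrahedral: e^2 t2^0, CFSE = 2(−0.6) + 0(+0.4) = -1.2Δₜ = -1.2 × (4/9) × 13550 = -7227 cm⁻¹.
Subtracting, OSPE = -10840 − (-7227) = -3613 cm⁻¹.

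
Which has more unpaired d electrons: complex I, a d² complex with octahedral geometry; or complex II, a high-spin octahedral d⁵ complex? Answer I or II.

II

I: t₂g² eg⁰ → 2 unpaired.
II: t₂g³ eg² → 5 unpaired.
So II has more unpaired electrons.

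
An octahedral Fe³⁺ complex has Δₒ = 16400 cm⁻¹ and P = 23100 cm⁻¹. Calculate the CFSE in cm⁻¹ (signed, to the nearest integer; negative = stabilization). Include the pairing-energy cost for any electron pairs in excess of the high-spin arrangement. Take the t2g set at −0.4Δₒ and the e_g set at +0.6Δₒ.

0

Fe³⁺: group 8, so d-count = 8 − 3 = 5.
With Δₒ < P the complex is high-spin.
Configuration: t2g^3 e_g^2.
Orbital CFSE = 0.0Δₒ = 0.0 × 16400 = 0 cm⁻¹.
High-spin has no excess pairs, so no pairing correction applies.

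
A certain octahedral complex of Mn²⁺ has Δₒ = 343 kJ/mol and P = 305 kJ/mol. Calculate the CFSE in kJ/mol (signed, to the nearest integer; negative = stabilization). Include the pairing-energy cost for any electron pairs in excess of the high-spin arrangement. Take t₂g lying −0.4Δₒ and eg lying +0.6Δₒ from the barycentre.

Mn²⁺: group 7, so d-count = 7 − 2 = 5.
Since Δₒ = 343 kJ/mol > P = 305 kJ/mol, the complex adopts the low-spin configuration.
That gives t₂g⁵ eg⁰.
Orbital CFSE = -2.0Δₒ = -2.0 × 343 = -686 kJ/mol.
Excess pairs vs high-spin: 2 − 0 = 2; pairing cost = +610 kJ/mol.
Net CFSE = -686 + 610 = -76 kJ/mol.

-76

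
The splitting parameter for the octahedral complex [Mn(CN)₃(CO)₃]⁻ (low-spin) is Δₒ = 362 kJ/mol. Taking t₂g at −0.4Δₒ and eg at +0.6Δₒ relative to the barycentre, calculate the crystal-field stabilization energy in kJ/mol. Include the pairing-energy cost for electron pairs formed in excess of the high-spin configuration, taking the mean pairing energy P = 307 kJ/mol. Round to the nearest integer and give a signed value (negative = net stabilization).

Ligand charges: 3×(-1) from CN⁻ and 3×(+0) from CO sum to -3; with overall charge -1, Mn is +2.
Mn is in group 7, so Mn²⁺ is d⁵ (7 − 2 = 5).
Configuration: t₂g⁵ eg⁰.
CFSE(orbital) = 5×(-0.4Δₒ) + 0×(0.6Δₒ) = -2.0Δₒ; with Δₒ = 362 kJ/mol that is -724 kJ/mol.
Pairing penalty: 2 pairs vs 0 in the high-spin reference → 2 extra × P = 614 kJ/mol.
Combining: -724 + 614 = -110 kJ/mol.

-110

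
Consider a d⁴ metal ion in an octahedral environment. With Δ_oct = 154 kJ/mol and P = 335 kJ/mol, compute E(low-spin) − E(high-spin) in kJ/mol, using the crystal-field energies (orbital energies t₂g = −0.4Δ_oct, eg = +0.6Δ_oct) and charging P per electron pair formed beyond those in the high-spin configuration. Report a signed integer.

181

High-spin d⁴ fills as t₂g³ eg¹ with CFSE 3(−0.4) + 1(+0.6) = -0.6Δ_oct = -92 kJ/mol.
Low-spin t₂g⁴ eg⁰ gives -1.6Δ_oct = -246 kJ/mol, but forming 1 extra pair costs 1P = 335 kJ/mol, so E(LS) = -246 + 335 = 89 kJ/mol.
E(LS) − E(HS) = 89 − (-92) = 181 kJ/mol.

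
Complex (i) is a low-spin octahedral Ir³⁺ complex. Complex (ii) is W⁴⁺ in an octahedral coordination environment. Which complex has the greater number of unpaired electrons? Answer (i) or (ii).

(i): Group 9 minus oxidation state +3 gives a d⁶ configuration for Ir³⁺; t2g^6 e_g^0 → 0 unpaired.
(ii): W⁴⁺: group 6, so d-count = 6 − 4 = 2; t₂g² eg⁰ → 2 unpaired.
So (ii) has more unpaired electrons.

(ii)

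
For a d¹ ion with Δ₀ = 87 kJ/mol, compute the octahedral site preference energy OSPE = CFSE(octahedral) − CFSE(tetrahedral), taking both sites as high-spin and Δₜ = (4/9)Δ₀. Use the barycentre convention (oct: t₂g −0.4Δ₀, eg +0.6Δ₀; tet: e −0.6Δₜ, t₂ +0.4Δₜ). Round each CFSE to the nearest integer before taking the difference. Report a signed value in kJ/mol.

-12

Octahedral high-spin t₂g¹ eg⁰: CFSE = -0.4 × 87 = -35 kJ/mol.
Tetrahedral e¹ t₂⁰ gives -0.6Δₜ = -0.6 × (4/9) × 87 = -23 kJ/mol.
Subtracting, OSPE = -35 − (-23) = -12 kJ/mol.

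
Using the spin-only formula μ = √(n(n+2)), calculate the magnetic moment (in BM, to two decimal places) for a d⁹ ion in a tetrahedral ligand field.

Tetrahedral splitting is small, so the complex is high-spin.
Configuration: e^4 t2^5 → 1 unpaired electron.
μ(spin-only) = √[1(1+2)] = √3 ≈ 1.73 BM.

1.73 BM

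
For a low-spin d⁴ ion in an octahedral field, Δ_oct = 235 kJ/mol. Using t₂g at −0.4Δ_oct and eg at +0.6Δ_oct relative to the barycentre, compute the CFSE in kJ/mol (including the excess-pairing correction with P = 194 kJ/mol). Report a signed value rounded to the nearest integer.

Configuration: t₂g⁴ eg⁰.
Orbital CFSE = 4(-0.4) + 0(0.6) = -1.6Δ_oct = -1.6 × 235 = -376 kJ/mol.
High-spin d⁴ would be t₂g³ eg¹ with 0 pairs; low-spin has 1, so 1 excess pair costs +1P = +194 kJ/mol.
Combining: -376 + 194 = -182 kJ/mol.

-182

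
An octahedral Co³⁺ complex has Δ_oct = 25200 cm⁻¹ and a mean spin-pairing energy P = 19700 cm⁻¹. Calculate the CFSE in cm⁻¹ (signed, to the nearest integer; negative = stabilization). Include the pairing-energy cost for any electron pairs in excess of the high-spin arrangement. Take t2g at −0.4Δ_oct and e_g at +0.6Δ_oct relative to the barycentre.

-21080

Co sits in group 9; removing 3 electrons leaves Co³⁺ with 9 − 3 = 6 d electrons.
Here Δ_oct > P (25200 > 19700), so the low-spin state is favoured.
Filling d⁶ accordingly: t2g^6 e_g^0.
Orbital CFSE = -2.4Δ_oct = -2.4 × 25200 = -60480 cm⁻¹.
Excess pairs vs high-spin: 3 − 1 = 2; pairing cost = +39400 cm⁻¹.
Net CFSE = -60480 + 39400 = -21080 cm⁻¹.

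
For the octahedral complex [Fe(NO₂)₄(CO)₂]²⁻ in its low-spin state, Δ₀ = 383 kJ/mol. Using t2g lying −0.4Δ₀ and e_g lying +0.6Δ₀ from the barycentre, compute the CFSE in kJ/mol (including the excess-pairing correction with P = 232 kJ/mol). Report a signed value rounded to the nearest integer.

Ligand charges: 4×(-1) from NO₂⁻ and 2×(+0) from CO sum to -4; with overall charge -2, Fe is +2.
Fe sits in group 8; removing 2 electrons leaves Fe²⁺ with 8 − 2 = 6 d electrons.
Configuration: t2g^6 e_g^0.
CFSE(orbital) = 6×(-0.4Δ₀) + 0×(0.6Δ₀) = -2.4Δ₀; with Δ₀ = 383 kJ/mol that is -919 kJ/mol.
Relative to high-spin t2g^4 e_g^2 (1 paired), the low-spin configuration has 2 additional pairs, contributing +2 × 232 = +464 kJ/mol.
Combining: -919 + 464 = -455 kJ/mol.

-455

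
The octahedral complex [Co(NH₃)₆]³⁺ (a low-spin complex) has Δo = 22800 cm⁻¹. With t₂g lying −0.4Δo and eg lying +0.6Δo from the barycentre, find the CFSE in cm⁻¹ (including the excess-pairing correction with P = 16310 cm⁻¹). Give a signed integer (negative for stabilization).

-22100

NH₃ is neutral, so the +3 overall charge sits on Co: oxidation state +3.
Co³⁺: group 9, so d-count = 9 − 3 = 6.
Configuration: t₂g⁶ eg⁰.
Orbital CFSE = 6(-0.4) + 0(0.6) = -2.4Δo = -2.4 × 22800 = -54720 cm⁻¹.
Relative to high-spin t₂g⁴ eg² (1 paired), the low-spin configuration has 2 additional pairs, contributing +2 × 16310 = +32620 cm⁻¹.
Net CFSE = -54720 + 32620 = -22100 cm⁻¹.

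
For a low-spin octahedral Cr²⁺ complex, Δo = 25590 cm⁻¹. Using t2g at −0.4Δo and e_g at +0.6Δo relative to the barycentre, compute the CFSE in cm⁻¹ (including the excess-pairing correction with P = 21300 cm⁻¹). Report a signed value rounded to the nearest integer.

Cr²⁺: group 6, so d-count = 6 − 2 = 4.
Configuration: t2g^4 e_g^0.
The orbital stabilization is -1.6Δo = -1.6 × 25590 = -40944 cm⁻¹.
Relative to high-spin t2g^3 e_g^1 (0 paired), the low-spin configuration has 1 additional pair, contributing +1 × 21300 = +21300 cm⁻¹.
Combining: -40944 + 21300 = -19644 cm⁻¹.

-19644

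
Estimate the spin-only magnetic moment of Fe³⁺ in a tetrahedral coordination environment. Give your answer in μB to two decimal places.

5.92 μB

Fe³⁺: group 8, so d-count = 8 − 3 = 5.
Tetrahedral splitting is small, so the complex is high-spin.
Configuration: e² t₂³ → 5 unpaired electrons.
μ(spin-only) = √[5(5+2)] = √35 ≈ 5.92 μB.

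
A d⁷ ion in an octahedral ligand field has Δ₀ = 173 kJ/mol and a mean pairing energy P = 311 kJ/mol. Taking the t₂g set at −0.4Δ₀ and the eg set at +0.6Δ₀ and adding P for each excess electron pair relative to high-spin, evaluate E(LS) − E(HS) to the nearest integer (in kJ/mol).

138

In the high-spin limit (t₂g⁵ eg²) the orbital term is -0.8Δ₀ = -138 kJ/mol, with no excess pairing.
Low-spin: t₂g⁶ eg¹, orbital CFSE = -1.8Δ₀ = -311 kJ/mol; plus 1 excess pair × P = +311 kJ/mol; total 0 kJ/mol.
The difference is 0 − (-138) = 138 kJ/mol, so high-spin lies lower.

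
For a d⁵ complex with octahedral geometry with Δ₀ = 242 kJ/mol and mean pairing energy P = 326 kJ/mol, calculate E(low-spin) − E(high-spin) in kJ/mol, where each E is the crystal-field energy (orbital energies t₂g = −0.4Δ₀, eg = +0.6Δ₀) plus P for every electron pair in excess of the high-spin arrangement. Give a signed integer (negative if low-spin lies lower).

168

High-spin: t₂g³ eg², CFSE = 0.0Δ₀ = 0 kJ/mol.
For low-spin the configuration is t₂g⁵ eg⁰: orbital energy -2.0 × 242 = -484 kJ/mol, and 2 additional pairs relative to high-spin add 652 kJ/mol, giving 168 kJ/mol.
Thus E(LS) − E(HS) = 168 kJ/mol.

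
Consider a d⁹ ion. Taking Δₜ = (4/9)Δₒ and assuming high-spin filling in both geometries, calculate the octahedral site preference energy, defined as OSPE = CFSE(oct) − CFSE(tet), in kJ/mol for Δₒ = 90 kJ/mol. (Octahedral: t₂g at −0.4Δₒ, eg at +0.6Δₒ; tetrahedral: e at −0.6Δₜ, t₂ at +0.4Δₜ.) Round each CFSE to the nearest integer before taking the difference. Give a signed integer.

In an octahedral site d⁹ (HS) is t2g^6 e_g^3, giving CFSE(oct) = -0.6Δₒ = -54 kJ/mol.
Tetrahedral: e^4 t2^5, CFSE = 4(−0.6) + 5(+0.4) = -0.4Δₜ = -0.4 × (4/9) × 90 = -16 kJ/mol.
Subtracting, OSPE = -54 − (-16) = -38 kJ/mol.

-38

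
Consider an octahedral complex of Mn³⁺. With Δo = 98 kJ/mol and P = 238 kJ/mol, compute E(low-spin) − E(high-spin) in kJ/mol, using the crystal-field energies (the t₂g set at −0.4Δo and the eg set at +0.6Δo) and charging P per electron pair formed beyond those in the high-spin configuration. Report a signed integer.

140

Mn is in group 7, so Mn³⁺ is d⁴ (7 − 3 = 4).
High-spin: t₂g³ eg¹, CFSE = -0.6Δo = -59 kJ/mol.
Low-spin t₂g⁴ eg⁰ gives -1.6Δo = -157 kJ/mol, but forming 1 extra pair costs 1P = 238 kJ/mol, so E(LS) = -157 + 238 = 81 kJ/mol.
The difference is 81 − (-59) = 140 kJ/mol, so high-spin lies lower.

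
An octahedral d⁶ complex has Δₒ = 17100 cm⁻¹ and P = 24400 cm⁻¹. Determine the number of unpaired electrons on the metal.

Δₒ < P, so pairing is avoided: the ground state is high-spin.
That gives t₂g⁴ eg².
Unpaired electrons: 4.

4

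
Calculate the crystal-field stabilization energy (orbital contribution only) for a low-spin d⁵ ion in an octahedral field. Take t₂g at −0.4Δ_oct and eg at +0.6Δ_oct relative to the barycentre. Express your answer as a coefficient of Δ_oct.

Configuration: t₂g⁵ eg⁰.
CFSE = 5(-0.4Δ_oct) + 0(0.6Δ_oct) = -2.0Δ_oct + 0.0Δ_oct = -2.0Δ_oct.

-2.0 Δ_oct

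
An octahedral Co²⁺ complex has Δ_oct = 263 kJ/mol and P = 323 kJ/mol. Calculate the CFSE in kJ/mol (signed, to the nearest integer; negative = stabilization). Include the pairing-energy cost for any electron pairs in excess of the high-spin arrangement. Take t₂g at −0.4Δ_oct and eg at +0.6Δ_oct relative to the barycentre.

Group 9 minus oxidation state +2 gives a d⁷ configuration for Co²⁺.
With Δ_oct < P the complex is high-spin.
That gives t₂g⁵ eg².
Orbital CFSE = -0.8Δ_oct = -0.8 × 263 = -210 kJ/mol.
High-spin has no excess pairs, so no pairing correction applies.

-210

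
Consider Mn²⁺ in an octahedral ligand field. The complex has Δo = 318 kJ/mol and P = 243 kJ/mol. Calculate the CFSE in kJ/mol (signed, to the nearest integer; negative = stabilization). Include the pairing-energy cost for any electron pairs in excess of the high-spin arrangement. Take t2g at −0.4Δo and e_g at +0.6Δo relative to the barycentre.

-150

Mn sits in group 7; removing 2 electrons leaves Mn²⁺ with 7 − 2 = 5 d electrons.
Δo > P, so pairing is preferred: the ground state is low-spin.
That gives t2g^5 e_g^0.
Orbital CFSE = -2.0Δo = -2.0 × 318 = -636 kJ/mol.
Excess pairs vs high-spin: 2 − 0 = 2; pairing cost = +486 kJ/mol.
Net CFSE = -636 + 486 = -150 kJ/mol.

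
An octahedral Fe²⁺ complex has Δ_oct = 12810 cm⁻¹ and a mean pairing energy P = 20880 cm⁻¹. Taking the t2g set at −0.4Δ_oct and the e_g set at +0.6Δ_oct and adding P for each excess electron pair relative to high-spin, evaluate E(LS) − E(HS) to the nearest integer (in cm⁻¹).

Fe is in group 8, so Fe²⁺ is d⁶ (8 − 2 = 6).
In the high-spin limit (t2g^4 e_g^2) the orbital term is -0.4Δ_oct = -5124 cm⁻¹, with no excess pairing.
For low-spin the configuration is t2g^6 e_g^0: orbital energy -2.4 × 12810 = -30744 cm⁻¹, and 2 additional pairs relative to high-spin add 41760 cm⁻¹, giving 11016 cm⁻¹.
The difference is 11016 − (-5124) = 16140 cm⁻¹, so high-spin lies lower.

16140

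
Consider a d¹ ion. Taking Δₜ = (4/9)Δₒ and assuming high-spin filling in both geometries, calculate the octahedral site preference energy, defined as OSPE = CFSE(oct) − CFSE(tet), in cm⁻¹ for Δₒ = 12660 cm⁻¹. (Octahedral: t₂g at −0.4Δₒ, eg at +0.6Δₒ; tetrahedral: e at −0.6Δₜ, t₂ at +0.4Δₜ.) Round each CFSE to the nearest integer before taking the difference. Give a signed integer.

Octahedral (high-spin): t₂g¹ eg⁰, CFSE = 1(−0.4) + 0(+0.6) = -0.4Δₒ = -0.4 × 12660 = -5064 cm⁻¹.
In a tetrahedral site the filling is e¹ t₂⁰: CFSE(tet) = -0.6Δₜ = -0.6 × (4/9)(12660) = -3376 cm⁻¹.
Subtracting, OSPE = -5064 − (-3376) = -1688 cm⁻¹.

-1688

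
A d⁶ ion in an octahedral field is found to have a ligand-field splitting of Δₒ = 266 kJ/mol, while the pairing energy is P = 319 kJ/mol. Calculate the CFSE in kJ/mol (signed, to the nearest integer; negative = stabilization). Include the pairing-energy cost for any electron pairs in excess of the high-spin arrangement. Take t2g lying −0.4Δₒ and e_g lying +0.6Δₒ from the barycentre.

-106

Here Δₒ < P (266 < 319), so the high-spin state is favoured.
Filling d⁶ accordingly: t2g^4 e_g^2.
Orbital CFSE = -0.4Δₒ = -0.4 × 266 = -106 kJ/mol.
High-spin has no excess pairs, so no pairing correction applies.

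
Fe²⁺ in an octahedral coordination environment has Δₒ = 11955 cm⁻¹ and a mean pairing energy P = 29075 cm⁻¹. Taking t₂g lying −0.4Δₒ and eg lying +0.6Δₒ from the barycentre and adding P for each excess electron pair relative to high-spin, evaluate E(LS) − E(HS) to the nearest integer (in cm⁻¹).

34240

Group 8 minus oxidation state +2 gives a d⁶ configuration for Fe²⁺.
In the high-spin limit (t₂g⁴ eg²) the orbital term is -0.4Δₒ = -4782 cm⁻¹, with no excess pairing.
For low-spin the configuration is t₂g⁶ eg⁰: orbital energy -2.4 × 11955 = -28692 cm⁻¹, and 2 additional pairs relative to high-spin add 58150 cm⁻¹, giving 29458 cm⁻¹.
The difference is 29458 − (-4782) = 34240 cm⁻¹, so high-spin lies lower.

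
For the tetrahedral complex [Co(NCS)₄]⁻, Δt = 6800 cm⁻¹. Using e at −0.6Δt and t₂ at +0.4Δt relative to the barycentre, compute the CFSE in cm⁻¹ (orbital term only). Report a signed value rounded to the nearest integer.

Each NCS⁻ contributes -1; 4 × (-1) = -4. With overall charge -1, Co is in the +3 oxidation state.
Co³⁺: group 9, so d-count = 9 − 3 = 6.
With tetrahedral geometry the complex is necessarily high-spin.
Configuration: e³ t₂³.
Orbital CFSE = 3(-0.6) + 3(0.4) = -0.6Δt = -0.6 × 6800 = -4080 cm⁻¹.

-4080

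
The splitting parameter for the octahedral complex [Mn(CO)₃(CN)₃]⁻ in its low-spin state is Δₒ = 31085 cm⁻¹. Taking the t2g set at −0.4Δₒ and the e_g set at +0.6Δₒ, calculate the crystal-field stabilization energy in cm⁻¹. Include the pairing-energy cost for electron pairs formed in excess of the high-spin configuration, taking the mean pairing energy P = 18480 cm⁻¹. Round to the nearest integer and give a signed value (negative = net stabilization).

Ligand charges: 3×(+0) from CO and 3×(-1) from CN⁻ sum to -3; with overall charge -1, Mn is +2.
Mn²⁺: group 7, so d-count = 7 − 2 = 5.
Configuration: t2g^5 e_g^0.
Orbital CFSE = 5(-0.4) + 0(0.6) = -2.0Δₒ = -2.0 × 31085 = -62170 cm⁻¹.
Relative to high-spin t2g^3 e_g^2 (0 paired), the low-spin configuration has 2 additional pairs, contributing +2 × 18480 = +36960 cm⁻¹.
Combining: -62170 + 36960 = -25210 cm⁻¹.

-25210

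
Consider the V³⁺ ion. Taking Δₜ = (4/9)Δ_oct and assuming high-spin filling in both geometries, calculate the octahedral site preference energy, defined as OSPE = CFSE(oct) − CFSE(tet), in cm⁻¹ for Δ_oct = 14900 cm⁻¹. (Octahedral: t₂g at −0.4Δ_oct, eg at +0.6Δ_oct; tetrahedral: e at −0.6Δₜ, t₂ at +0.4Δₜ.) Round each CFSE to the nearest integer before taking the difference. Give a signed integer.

-3973

V³⁺: group 5, so d-count = 5 − 3 = 2.
Octahedral (high-spin): t₂g² eg⁰, CFSE = 2(−0.4) + 0(+0.6) = -0.8Δ_oct = -0.8 × 14900 = -11920 cm⁻¹.
Tetrahedral: e² t₂⁰, CFSE = 2(−0.6) + 0(+0.4) = -1.2Δₜ = -1.2 × (4/9) × 14900 = -7947 cm⁻¹.
OSPE = -11920 − (-7947) = -3973 cm⁻¹.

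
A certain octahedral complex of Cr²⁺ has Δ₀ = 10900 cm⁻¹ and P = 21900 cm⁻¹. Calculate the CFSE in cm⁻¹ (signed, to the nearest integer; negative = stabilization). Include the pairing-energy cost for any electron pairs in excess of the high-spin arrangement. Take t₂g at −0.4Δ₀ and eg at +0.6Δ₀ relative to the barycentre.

Cr is in group 6, so Cr²⁺ is d⁴ (6 − 2 = 4).
Δ₀ < P, so pairing is avoided: the ground state is high-spin.
Configuration: t₂g³ eg¹.
Orbital CFSE = -0.6Δ₀ = -0.6 × 10900 = -6540 cm⁻¹.
High-spin has no excess pairs, so no pairing correction applies.

-6540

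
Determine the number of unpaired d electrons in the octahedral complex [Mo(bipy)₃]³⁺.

bipy is neutral, so the +3 overall charge sits on Mo: oxidation state +3.
Mo sits in group 6; removing 3 electrons leaves Mo³⁺ with 6 − 3 = 3 d electrons.
For octahedral d³ the high- and low-spin configurations coincide.
Configuration: t₂g³ eg⁰, giving 3 unpaired electrons.

3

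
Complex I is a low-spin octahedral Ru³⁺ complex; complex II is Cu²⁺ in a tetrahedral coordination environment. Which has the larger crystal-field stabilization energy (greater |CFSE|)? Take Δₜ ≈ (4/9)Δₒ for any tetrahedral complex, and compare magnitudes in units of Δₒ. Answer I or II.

I

I: Ru³⁺: group 8, so d-count = 8 − 3 = 5; t₂g⁵ eg⁰, CFSE = -2.0Δₒ.
II: Group 11 minus oxidation state +2 gives a d⁹ configuration for Cu²⁺; Tetrahedral fields are weak (Δₜ ≈ 4/9 Δₒ), so electrons fill high-spin; e^4 t2^5, CFSE = -0.4Δₜ ≈ -0.18Δₒ.
So I has the larger |CFSE|.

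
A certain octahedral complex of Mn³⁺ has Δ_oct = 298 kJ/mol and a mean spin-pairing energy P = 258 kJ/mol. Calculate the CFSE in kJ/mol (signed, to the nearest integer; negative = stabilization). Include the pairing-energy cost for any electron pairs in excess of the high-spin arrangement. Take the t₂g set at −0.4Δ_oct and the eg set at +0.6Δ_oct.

Mn sits in group 7; removing 3 electrons leaves Mn³⁺ with 7 − 3 = 4 d electrons.
Here Δ_oct > P (298 > 258), so the low-spin state is favoured.
That gives t₂g⁴ eg⁰.
Orbital CFSE = -1.6Δ_oct = -1.6 × 298 = -477 kJ/mol.
Excess pairs vs high-spin: 1 − 0 = 1; pairing cost = +258 kJ/mol.
Net CFSE = -477 + 258 = -219 kJ/mol.

-219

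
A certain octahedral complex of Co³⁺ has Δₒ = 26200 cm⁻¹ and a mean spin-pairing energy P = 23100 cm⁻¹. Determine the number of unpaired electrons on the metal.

Co is in group 9, so Co³⁺ is d⁶ (9 − 3 = 6).
With Δₒ > P the complex is low-spin.
Configuration: t2g^6 e_g^0.
Unpaired electrons: 0.

0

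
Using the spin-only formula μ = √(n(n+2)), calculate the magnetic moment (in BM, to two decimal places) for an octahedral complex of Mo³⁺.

3.87 BM

Mo is in group 6, so Mo³⁺ is d³ (6 − 3 = 3).
Configuration: t2g^3 e_g^0 → 3 unpaired electrons.
μ(spin-only) = √[3(3+2)] = √15 ≈ 3.87 BM.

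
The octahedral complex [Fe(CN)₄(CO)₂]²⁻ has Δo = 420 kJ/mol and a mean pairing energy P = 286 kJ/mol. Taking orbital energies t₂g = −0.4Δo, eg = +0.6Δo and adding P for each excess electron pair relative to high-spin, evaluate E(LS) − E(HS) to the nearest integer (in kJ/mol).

Ligand charges: 4×(-1) from CN⁻ and 2×(+0) from CO sum to -4; with overall charge -2, Fe is +2.
Fe is in group 8, so Fe²⁺ is d⁶ (8 − 2 = 6).
In the high-spin limit (t₂g⁴ eg²) the orbital term is -0.4Δo = -168 kJ/mol, with no excess pairing.
For low-spin the configuration is t₂g⁶ eg⁰: orbital energy -2.4 × 420 = -1008 kJ/mol, and 2 additional pairs relative to high-spin add 572 kJ/mol, giving -436 kJ/mol.
E(LS) − E(HS) = -436 − (-168) = -268 kJ/mol.

-268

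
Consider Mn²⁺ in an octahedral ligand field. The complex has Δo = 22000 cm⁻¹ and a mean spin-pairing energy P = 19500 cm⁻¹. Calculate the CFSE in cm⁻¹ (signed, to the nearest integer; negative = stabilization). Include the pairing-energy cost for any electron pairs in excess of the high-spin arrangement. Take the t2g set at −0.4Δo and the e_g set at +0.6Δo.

Mn is in group 7, so Mn²⁺ is d⁵ (7 − 2 = 5).
Here Δo > P (22000 > 19500), so the low-spin state is favoured.
That gives t2g^5 e_g^0.
Orbital CFSE = -2.0Δo = -2.0 × 22000 = -44000 cm⁻¹.
Excess pairs vs high-spin: 2 − 0 = 2; pairing cost = +39000 cm⁻¹.
Net CFSE = -44000 + 39000 = -5000 cm⁻¹.

-5000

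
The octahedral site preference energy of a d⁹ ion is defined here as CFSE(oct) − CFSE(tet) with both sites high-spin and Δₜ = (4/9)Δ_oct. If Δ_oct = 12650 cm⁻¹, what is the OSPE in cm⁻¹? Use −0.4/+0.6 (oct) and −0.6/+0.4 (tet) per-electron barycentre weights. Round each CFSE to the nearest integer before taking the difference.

-5341

In an octahedral site d⁹ (HS) is t2g^6 e_g^3, giving CFSE(oct) = -0.6Δ_oct = -7590 cm⁻¹.
In a tetrahedral site the filling is e^4 t2^5: CFSE(tet) = -0.4Δₜ = -0.4 × (4/9)(12650) = -2249 cm⁻¹.
OSPE = -7590 − (-2249) = -5341 cm⁻¹.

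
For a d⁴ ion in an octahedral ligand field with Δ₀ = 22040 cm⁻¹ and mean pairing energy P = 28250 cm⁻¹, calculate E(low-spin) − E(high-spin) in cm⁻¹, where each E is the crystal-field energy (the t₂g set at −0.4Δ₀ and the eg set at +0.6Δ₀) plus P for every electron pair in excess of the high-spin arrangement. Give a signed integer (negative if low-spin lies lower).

High-spin: t₂g³ eg¹, CFSE = -0.6Δ₀ = -13224 cm⁻¹.
For low-spin the configuration is t₂g⁴ eg⁰: orbital energy -1.6 × 22040 = -35264 cm⁻¹, and 1 additional pair relative to high-spin adds 28250 cm⁻¹, giving -7014 cm⁻¹.
The difference is -7014 − (-13224) = 6210 cm⁻¹, so high-spin lies lower.

6210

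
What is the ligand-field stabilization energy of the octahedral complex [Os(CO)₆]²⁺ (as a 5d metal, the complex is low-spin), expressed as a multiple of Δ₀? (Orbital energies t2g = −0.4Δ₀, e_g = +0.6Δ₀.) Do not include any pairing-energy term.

-2.4 Δ₀

CO is neutral, so the +2 overall charge sits on Os: oxidation state +2.
Os is in group 8, so Os²⁺ is d⁶ (8 − 2 = 6).
Configuration: t2g^6 e_g^0.
CFSE = 6(-0.4Δ₀) + 0(0.6Δ₀) = -2.4Δ₀ + 0.0Δ₀ = -2.4Δ₀.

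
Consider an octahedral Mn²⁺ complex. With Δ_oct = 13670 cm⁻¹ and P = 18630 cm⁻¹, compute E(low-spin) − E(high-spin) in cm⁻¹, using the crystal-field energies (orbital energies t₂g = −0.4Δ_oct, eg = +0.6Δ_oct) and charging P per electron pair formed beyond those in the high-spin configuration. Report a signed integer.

9920

Mn is in group 7, so Mn²⁺ is d⁵ (7 − 2 = 5).
In the high-spin limit (t₂g³ eg²) the orbital term is 0.0Δ_oct = 0 cm⁻¹, with no excess pairing.
Low-spin: t₂g⁵ eg⁰, orbital CFSE = -2.0Δ_oct = -27340 cm⁻¹; plus 2 excess pairs × P = +37260 cm⁻¹; total 9920 cm⁻¹.
The difference is 9920 − (0) = 9920 cm⁻¹, so high-spin lies lower.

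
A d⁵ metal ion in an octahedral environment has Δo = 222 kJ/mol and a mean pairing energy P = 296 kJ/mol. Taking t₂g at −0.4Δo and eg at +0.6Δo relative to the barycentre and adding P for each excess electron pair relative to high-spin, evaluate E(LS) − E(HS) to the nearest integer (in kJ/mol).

In the high-spin limit (t₂g³ eg²) the orbital term is 0.0Δo = 0 kJ/mol, with no excess pairing.
Low-spin: t₂g⁵ eg⁰, orbital CFSE = -2.0Δo = -444 kJ/mol; plus 2 excess pairs × P = +592 kJ/mol; total 148 kJ/mol.
E(LS) − E(HS) = 148 − (0) = 148 kJ/mol.

148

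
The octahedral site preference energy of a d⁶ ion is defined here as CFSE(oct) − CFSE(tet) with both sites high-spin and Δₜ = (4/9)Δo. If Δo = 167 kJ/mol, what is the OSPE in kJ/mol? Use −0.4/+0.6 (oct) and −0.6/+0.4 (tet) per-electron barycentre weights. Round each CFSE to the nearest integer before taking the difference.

-22

Octahedral high-spin t₂g⁴ eg²: CFSE = -0.4 × 167 = -67 kJ/mol.
Tetrahedral: e³ t₂³, CFSE = 3(−0.6) + 3(+0.4) = -0.6Δₜ = -0.6 × (4/9) × 167 = -45 kJ/mol.
Subtracting, OSPE = -67 − (-45) = -22 kJ/mol.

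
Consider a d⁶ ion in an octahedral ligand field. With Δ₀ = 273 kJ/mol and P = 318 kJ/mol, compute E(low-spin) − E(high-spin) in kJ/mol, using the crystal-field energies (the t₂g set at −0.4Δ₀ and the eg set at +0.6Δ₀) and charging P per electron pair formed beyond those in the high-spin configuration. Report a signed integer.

90

High-spin: t₂g⁴ eg², CFSE = -0.4Δ₀ = -109 kJ/mol.
For low-spin the configuration is t₂g⁶ eg⁰: orbital energy -2.4 × 273 = -655 kJ/mol, and 2 additional pairs relative to high-spin add 636 kJ/mol, giving -19 kJ/mol.
E(LS) − E(HS) = -19 − (-109) = 90 kJ/mol.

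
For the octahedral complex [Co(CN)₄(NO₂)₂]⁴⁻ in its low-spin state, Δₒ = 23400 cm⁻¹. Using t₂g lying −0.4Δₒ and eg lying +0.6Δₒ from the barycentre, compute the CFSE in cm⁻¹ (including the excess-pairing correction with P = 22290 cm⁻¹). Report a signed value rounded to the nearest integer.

-19830

Ligand charges: 4×(-1) from CN⁻ and 2×(-1) from NO₂⁻ sum to -6; with overall charge -4, Co is +2.
Group 9 minus oxidation state +2 gives a d⁷ configuration for Co²⁺.
The d⁷ electrons fill as t₂g⁶ eg¹.
The orbital stabilization is -1.8Δₒ = -1.8 × 23400 = -42120 cm⁻¹.
Pairing penalty: 3 pairs vs 2 in the high-spin reference → 1 extra × P = 22290 cm⁻¹.
Net CFSE = -42120 + 22290 = -19830 cm⁻¹.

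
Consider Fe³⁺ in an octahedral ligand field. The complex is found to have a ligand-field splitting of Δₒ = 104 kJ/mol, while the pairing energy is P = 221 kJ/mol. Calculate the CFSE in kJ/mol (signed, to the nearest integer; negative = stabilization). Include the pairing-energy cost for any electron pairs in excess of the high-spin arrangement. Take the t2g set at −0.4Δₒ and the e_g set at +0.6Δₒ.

Fe³⁺: group 8, so d-count = 8 − 3 = 5.
With Δₒ < P the complex is high-spin.
That gives t2g^3 e_g^2.
Orbital CFSE = 0.0Δₒ = 0.0 × 104 = 0 kJ/mol.
High-spin has no excess pairs, so no pairing correction applies.

0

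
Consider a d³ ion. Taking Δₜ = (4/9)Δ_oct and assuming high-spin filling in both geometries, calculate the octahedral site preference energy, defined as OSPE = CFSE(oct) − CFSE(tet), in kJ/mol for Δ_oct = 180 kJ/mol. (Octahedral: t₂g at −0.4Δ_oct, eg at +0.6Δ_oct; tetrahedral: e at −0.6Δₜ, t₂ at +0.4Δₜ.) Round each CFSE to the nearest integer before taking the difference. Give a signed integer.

-152

In an octahedral site d³ (HS) is t2g^3 e_g^0, giving CFSE(oct) = -1.2Δ_oct = -216 kJ/mol.
Tetrahedral: e^2 t2^1, CFSE = 2(−0.6) + 1(+0.4) = -0.8Δₜ = -0.8 × (4/9) × 180 = -64 kJ/mol.
OSPE = CFSE(oct) − CFSE(tet) = -216 − (-64) = -152 kJ/mol.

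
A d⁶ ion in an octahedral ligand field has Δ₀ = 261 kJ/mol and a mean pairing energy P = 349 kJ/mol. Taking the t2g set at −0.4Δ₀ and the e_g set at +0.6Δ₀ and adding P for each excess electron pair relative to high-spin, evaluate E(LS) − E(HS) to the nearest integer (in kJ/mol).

176

In the high-spin limit (t2g^4 e_g^2) the orbital term is -0.4Δ₀ = -104 kJ/mol, with no excess pairing.
Low-spin: t2g^6 e_g^0, orbital CFSE = -2.4Δ₀ = -626 kJ/mol; plus 2 excess pairs × P = +698 kJ/mol; total 72 kJ/mol.
Thus E(LS) − E(HS) = 176 kJ/mol.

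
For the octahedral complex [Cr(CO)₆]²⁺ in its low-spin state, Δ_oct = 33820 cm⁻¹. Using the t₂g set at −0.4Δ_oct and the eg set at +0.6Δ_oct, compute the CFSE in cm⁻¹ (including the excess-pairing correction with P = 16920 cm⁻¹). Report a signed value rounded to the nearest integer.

CO is neutral, so the +2 overall charge sits on Cr: oxidation state +2.
Cr sits in group 6; removing 2 electrons leaves Cr²⁺ with 6 − 2 = 4 d electrons.
Configuration: t₂g⁴ eg⁰.
Orbital CFSE = 4(-0.4) + 0(0.6) = -1.6Δ_oct = -1.6 × 33820 = -54112 cm⁻¹.
Relative to high-spin t₂g³ eg¹ (0 paired), the low-spin configuration has 1 additional pair, contributing +1 × 16920 = +16920 cm⁻¹.
Overall CFSE = -54112 + 16920 = -37192 cm⁻¹.

-37192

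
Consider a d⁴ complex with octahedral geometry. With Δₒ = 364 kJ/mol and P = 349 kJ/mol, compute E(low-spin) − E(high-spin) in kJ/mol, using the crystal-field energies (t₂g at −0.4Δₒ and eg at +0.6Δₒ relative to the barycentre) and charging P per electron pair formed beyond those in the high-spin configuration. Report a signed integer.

High-spin: t₂g³ eg¹, CFSE = -0.6Δₒ = -218 kJ/mol.
Low-spin t₂g⁴ eg⁰ gives -1.6Δₒ = -582 kJ/mol, but forming 1 extra pair costs 1P = 349 kJ/mol, so E(LS) = -582 + 349 = -233 kJ/mol.
The difference is -233 − (-218) = -15 kJ/mol, so low-spin lies lower.

-15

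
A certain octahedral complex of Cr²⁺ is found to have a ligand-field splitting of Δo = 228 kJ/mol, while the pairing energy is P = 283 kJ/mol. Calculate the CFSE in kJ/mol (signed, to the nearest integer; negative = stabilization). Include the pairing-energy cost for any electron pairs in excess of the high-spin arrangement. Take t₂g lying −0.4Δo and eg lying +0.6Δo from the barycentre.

Cr is in group 6, so Cr²⁺ is d⁴ (6 − 2 = 4).
With Δo < P the complex is high-spin.
That gives t₂g³ eg¹.
Orbital CFSE = -0.6Δo = -0.6 × 228 = -137 kJ/mol.
High-spin has no excess pairs, so no pairing correction applies.

-137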